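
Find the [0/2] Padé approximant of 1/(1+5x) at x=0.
1/(5*x + 1)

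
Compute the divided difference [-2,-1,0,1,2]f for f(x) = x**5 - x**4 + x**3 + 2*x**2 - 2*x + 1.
-1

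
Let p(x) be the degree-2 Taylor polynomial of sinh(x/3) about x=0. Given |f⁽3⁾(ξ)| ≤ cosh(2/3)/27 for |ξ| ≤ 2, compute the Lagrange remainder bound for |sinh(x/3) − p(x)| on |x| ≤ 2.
4*cosh(2/3)/81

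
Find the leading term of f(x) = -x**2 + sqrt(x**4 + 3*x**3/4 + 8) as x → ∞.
3*x/8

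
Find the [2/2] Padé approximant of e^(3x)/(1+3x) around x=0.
(7*x**2/4 + 2*x + 1)/(-11*x**2/4 + 2*x + 1)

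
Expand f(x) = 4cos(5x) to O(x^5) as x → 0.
4 - 50*x**2 + 625*x**4/6 + O(x**5)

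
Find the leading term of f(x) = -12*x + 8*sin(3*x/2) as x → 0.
-9*x**3/2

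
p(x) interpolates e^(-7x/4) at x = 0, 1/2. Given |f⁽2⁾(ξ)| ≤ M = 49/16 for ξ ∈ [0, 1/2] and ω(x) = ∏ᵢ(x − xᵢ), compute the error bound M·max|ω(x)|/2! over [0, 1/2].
49/512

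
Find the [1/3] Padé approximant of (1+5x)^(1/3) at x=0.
(25*x/6 + 1)/(125*x**3/81 - 25*x**2/18 + 5*x/2 + 1)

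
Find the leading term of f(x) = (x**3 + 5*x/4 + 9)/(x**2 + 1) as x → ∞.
x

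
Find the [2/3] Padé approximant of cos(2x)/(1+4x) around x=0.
(1 - 5*x**2/3)/(4*x**3/3 + x**2/3 + 4*x + 1)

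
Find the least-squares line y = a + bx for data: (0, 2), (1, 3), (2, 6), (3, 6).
a = 2, b = 3/2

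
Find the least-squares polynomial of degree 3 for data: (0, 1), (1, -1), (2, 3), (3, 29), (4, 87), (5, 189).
74/63 + (-1007/378)x + (-269/126)x² + (55/27)x³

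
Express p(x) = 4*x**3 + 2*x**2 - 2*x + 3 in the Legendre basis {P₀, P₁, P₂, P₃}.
(11/3)P₀ + (2/5)P₁ + (4/3)P₂ + (8/5)P₃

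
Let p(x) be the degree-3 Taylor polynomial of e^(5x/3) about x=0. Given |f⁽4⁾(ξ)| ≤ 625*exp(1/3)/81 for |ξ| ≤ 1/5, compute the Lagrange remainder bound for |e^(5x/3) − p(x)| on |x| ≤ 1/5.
exp(1/3)/1944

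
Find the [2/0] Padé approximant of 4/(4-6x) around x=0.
9*x**2/4 + 3*x/2 + 1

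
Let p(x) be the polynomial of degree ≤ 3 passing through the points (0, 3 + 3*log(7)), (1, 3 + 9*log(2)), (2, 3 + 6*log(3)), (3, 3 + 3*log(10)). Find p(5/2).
3 + log(243*2**(1/8)*3**(5/8)*5**(15/16)*7**(3/16)/4)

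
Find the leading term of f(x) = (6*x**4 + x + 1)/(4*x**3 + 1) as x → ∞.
3*x/2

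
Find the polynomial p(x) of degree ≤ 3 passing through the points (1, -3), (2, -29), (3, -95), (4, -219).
-3*x**3 - 2*x**2 + x + 1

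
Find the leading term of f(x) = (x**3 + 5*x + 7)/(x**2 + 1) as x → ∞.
x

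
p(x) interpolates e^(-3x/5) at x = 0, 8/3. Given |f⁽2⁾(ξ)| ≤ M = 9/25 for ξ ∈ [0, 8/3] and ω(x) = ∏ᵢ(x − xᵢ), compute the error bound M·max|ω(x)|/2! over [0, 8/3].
8/25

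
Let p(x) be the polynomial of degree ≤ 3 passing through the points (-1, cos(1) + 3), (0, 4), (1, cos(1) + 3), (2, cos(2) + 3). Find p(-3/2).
-5*cos(2)/16 + 13/16 + 7*cos(1)/2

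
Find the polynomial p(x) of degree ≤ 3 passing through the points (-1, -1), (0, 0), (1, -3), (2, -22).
-2*x**3 - 2*x**2 + x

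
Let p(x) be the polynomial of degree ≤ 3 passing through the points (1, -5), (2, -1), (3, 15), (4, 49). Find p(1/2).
-35/8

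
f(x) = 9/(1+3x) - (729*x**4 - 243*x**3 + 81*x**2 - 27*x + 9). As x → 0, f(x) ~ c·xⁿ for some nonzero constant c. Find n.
5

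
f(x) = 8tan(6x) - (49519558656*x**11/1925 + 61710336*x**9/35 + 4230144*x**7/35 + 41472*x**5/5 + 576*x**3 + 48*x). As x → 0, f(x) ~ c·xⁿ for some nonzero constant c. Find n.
13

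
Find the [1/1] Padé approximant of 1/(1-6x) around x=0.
1/(1 - 6*x)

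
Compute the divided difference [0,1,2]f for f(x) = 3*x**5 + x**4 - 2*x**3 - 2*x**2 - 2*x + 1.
44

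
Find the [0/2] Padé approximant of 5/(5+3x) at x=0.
1/(3*x/5 + 1)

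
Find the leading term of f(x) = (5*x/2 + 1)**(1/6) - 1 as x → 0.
5*x/12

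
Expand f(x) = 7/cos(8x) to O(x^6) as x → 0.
7 + 224*x**2 + 17920*x**4/3 + O(x**6)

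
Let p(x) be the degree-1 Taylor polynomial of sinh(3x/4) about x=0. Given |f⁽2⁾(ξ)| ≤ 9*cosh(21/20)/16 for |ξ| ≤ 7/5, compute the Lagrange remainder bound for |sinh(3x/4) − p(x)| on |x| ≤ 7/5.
441*cosh(21/20)/800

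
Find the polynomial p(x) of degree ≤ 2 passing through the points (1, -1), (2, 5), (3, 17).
3*x**2 - 3*x - 1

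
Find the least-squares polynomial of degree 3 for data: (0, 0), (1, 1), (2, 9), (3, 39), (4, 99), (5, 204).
1/18 + (59/108)x + (-67/36)x² + (107/54)x³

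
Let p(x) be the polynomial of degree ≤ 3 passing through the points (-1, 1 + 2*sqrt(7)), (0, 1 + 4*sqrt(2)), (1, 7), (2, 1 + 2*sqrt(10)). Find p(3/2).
-5*sqrt(2)/4 + sqrt(7)/8 + 5*sqrt(10)/8 + 53/8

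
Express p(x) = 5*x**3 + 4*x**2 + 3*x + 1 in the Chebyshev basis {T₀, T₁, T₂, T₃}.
(3)T₀ + (27/4)T₁ + (2)T₂ + (5/4)T₃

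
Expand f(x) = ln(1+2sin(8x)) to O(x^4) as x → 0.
16*x - 128*x**2 + 3584*x**3/3 + O(x**4)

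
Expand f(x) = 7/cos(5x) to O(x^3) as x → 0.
7 + 175*x**2/2 + O(x**3)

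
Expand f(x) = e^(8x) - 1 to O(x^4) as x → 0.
8*x + 32*x**2 + 256*x**3/3 + O(x**4)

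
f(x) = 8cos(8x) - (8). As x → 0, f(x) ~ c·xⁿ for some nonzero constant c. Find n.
2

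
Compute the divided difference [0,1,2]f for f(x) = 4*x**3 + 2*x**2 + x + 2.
14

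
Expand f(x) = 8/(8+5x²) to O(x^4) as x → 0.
1 - 5*x**2/8 + O(x**4)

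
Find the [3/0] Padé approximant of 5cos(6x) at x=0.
5 - 90*x**2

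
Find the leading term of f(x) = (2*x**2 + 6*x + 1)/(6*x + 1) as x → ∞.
x/3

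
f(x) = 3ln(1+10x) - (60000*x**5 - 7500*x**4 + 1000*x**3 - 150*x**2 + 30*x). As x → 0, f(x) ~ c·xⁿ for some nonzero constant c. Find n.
6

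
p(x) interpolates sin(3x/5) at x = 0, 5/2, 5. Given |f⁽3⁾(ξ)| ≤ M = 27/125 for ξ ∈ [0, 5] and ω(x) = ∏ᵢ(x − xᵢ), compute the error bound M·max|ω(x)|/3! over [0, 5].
sqrt(3)/8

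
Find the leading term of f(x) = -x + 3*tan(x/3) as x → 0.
x**3/27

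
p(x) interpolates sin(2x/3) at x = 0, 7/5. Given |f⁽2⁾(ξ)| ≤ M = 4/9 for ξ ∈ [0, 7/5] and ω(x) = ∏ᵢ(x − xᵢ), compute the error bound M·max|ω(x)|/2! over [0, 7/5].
49/450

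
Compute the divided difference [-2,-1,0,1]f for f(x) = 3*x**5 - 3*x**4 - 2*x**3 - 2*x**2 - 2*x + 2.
19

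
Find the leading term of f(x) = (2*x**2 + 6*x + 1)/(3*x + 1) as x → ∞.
2*x/3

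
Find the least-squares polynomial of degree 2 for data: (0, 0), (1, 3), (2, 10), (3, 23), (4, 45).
17/35 + (-11/7)x + (22/7)x²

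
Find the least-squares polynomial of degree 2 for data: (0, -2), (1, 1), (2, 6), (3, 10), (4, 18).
-67/35 + (163/70)x + (9/14)x²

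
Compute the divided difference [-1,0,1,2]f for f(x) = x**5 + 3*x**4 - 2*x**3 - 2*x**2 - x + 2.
9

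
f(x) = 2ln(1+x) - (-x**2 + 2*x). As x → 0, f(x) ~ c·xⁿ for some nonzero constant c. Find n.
3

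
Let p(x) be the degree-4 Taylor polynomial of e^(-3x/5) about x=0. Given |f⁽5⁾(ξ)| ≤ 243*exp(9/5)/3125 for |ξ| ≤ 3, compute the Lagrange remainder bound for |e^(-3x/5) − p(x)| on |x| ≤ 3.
19683*exp(9/5)/125000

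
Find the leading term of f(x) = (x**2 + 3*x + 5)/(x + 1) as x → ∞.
x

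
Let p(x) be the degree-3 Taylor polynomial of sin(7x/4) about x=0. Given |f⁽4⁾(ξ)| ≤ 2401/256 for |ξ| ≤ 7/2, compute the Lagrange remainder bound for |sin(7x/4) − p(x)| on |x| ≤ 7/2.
5764801/98304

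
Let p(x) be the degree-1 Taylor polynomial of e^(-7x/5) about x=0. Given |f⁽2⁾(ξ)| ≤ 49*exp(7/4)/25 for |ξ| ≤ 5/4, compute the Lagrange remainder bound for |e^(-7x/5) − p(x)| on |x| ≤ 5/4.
49*exp(7/4)/32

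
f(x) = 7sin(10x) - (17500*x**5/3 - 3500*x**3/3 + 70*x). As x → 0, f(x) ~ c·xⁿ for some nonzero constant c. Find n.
7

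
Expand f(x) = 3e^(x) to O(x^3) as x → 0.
3 + 3*x + 3*x**2/2 + O(x**3)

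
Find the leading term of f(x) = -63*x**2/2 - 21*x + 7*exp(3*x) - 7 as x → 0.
63*x**3/2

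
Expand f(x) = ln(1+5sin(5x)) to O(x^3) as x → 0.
25*x - 625*x**2/2 + O(x**3)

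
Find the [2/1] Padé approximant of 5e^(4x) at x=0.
(40*x**2/3 + 40*x/3 + 5)/(1 - 4*x/3)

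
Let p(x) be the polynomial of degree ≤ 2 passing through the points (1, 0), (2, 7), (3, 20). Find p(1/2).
-5/4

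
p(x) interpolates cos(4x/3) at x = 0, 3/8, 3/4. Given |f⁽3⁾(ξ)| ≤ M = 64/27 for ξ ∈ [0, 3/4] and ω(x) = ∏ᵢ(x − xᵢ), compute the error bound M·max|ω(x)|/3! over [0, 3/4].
sqrt(3)/216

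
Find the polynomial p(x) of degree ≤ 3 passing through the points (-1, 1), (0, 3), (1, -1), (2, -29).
-3*x**3 - 3*x**2 + 2*x + 3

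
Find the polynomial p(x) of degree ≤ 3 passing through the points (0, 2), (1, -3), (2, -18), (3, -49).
-x**3 - 2*x**2 - 2*x + 2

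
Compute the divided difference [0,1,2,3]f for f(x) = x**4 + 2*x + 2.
6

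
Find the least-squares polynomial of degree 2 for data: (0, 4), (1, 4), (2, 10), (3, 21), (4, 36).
19/5 + (-19/10)x + (5/2)x²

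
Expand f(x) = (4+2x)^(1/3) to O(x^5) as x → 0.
2**(2/3) + 2**(2/3)*x/6 - 2**(2/3)*x**2/36 + 5*2**(2/3)*x**3/648 - 5*2**(2/3)*x**4/1944 + O(x**5)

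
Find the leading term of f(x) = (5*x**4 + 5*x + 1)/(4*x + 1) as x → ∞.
5*x**3/4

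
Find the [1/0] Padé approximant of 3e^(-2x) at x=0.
3 - 6*x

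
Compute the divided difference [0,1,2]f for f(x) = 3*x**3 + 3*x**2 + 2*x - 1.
12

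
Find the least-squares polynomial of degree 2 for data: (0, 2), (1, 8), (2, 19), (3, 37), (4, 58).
66/35 + (247/70)x + (37/14)x²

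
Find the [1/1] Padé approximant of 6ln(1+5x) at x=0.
30*x/(5*x/2 + 1)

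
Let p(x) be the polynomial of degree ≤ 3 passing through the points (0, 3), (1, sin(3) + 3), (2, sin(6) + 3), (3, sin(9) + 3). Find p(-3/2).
135*sin(6)/16 - 189*sin(3)/16 - 35*sin(9)/16 + 3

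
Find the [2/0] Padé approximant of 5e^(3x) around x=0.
45*x**2/2 + 15*x + 5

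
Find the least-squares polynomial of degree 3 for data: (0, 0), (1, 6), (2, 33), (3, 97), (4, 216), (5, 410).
-1/7 + (19/7)x + (6/7)x² + (3)x³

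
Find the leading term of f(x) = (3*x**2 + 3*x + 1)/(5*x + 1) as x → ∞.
3*x/5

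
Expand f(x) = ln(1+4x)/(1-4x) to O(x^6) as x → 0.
4*x + 8*x**2 + 160*x**3/3 + 448*x**4/3 + 12032*x**5/15 + O(x**6)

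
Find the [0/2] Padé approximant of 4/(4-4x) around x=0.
1/(1 - x)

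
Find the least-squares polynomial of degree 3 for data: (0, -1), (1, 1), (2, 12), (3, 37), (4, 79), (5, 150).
-76/63 + (349/378)x + (29/36)x² + (109/108)x³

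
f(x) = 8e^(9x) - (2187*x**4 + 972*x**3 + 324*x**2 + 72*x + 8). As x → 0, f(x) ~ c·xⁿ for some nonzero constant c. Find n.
5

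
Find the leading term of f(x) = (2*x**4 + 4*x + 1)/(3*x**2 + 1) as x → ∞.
2*x**2/3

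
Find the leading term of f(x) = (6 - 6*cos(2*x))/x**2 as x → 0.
12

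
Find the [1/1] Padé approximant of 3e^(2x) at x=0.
(3*x + 3)/(1 - x)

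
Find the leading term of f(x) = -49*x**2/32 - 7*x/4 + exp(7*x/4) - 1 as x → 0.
343*x**3/384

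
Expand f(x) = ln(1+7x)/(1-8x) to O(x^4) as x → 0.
7*x + 63*x**2/2 + 1099*x**3/3 + O(x**4)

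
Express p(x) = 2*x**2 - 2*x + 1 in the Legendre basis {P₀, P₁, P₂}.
(5/3)P₀ + (-2)P₁ + (4/3)P₂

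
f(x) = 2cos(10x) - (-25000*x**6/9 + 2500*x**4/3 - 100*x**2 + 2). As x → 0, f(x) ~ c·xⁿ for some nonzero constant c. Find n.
8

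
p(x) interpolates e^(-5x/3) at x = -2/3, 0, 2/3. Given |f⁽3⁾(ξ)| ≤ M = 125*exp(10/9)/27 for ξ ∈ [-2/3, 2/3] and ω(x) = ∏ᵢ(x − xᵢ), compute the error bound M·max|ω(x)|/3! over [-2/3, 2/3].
1000*sqrt(3)*exp(10/9)/19683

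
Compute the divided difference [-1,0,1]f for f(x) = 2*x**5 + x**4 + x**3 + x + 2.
1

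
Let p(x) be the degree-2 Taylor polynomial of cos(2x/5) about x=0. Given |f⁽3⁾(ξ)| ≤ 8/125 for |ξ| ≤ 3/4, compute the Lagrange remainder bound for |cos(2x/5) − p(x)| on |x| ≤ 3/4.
9/2000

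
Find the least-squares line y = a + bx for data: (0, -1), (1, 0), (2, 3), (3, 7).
a = -9/5, b = 27/10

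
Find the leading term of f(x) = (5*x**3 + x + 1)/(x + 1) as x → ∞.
5*x**2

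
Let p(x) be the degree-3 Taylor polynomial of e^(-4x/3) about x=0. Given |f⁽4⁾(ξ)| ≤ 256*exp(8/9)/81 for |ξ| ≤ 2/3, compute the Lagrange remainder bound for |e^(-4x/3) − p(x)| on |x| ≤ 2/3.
512*exp(8/9)/19683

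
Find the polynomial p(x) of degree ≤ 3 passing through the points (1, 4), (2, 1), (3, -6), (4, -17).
-2*x**2 + 3*x + 3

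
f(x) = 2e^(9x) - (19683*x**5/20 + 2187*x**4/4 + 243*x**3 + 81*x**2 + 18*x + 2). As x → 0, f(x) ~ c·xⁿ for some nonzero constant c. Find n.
6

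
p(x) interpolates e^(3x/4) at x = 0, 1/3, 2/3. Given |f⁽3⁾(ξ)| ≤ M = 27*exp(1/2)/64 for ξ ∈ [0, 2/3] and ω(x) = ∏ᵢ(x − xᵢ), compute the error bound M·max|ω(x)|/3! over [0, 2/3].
sqrt(3)*exp(1/2)/1728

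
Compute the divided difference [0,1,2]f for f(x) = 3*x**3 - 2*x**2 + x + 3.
7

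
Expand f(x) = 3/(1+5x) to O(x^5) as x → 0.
3 - 15*x + 75*x**2 - 375*x**3 + 1875*x**4 + O(x**5)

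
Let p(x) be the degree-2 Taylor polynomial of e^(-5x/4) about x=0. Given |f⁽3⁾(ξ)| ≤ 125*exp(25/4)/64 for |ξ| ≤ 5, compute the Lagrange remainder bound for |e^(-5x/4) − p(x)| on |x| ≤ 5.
15625*exp(25/4)/384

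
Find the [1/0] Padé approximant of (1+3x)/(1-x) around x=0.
4*x + 1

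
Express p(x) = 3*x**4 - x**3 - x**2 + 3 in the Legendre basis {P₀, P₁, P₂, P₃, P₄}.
(49/15)P₀ + (-3/5)P₁ + (22/21)P₂ + (-2/5)P₃ + (24/35)P₄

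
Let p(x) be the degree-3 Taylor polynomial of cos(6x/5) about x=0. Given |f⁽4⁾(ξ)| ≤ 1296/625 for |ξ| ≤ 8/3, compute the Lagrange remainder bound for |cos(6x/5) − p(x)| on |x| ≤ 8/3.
8192/1875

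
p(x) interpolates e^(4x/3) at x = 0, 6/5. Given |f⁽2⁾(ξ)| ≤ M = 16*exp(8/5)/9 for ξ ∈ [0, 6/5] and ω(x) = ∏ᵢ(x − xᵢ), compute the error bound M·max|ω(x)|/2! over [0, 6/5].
8*exp(8/5)/25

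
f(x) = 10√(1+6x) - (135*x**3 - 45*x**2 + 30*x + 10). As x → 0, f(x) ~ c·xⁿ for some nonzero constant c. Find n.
4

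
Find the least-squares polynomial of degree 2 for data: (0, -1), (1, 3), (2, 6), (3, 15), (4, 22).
-31/35 + (83/35)x + (6/7)x²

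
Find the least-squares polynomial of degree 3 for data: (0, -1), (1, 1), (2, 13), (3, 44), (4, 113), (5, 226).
-62/63 + (340/189)x + (-449/252)x² + (227/108)x³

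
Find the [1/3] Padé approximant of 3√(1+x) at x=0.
(21*x/8 + 3)/(x**3/64 - x**2/16 + 3*x/8 + 1)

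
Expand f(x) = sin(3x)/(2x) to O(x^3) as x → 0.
3/2 - 9*x**2/4 + O(x**3)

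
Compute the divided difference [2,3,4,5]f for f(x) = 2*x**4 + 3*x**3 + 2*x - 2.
31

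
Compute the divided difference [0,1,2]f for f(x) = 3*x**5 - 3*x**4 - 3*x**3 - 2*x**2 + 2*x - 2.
13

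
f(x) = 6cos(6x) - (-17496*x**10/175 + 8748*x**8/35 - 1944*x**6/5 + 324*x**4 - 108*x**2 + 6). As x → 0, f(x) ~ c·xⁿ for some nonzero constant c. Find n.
12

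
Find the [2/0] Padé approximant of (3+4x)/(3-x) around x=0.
5*x**2/9 + 5*x/3 + 1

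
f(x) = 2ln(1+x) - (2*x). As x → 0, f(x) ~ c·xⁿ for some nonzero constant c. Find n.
2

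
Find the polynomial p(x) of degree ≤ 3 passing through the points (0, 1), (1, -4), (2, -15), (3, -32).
-3*x**2 - 2*x + 1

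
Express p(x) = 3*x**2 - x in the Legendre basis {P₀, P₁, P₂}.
P₀ - P₁ + (2)P₂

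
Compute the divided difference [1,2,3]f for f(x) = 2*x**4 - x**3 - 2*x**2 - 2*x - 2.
42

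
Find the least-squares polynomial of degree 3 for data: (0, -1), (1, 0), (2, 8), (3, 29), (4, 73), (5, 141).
-55/63 + (-28/27)x + (143/252)x² + (115/108)x³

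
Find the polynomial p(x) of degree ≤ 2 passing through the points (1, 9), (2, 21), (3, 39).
3*x**2 + 3*x + 3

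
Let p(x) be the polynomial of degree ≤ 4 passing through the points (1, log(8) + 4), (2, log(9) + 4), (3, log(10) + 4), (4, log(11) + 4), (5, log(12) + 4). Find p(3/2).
log(9*11**(7/32)*2**(25/128)*3**(19/128)*5**(29/64)/5) + 4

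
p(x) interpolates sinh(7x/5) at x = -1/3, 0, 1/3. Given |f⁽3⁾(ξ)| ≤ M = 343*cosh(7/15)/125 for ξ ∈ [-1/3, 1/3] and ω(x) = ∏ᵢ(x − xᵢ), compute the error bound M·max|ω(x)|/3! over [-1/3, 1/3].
343*sqrt(3)*cosh(7/15)/91125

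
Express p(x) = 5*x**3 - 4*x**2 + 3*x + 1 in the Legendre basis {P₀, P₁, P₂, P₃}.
(-1/3)P₀ + (6)P₁ + (-8/3)P₂ + (2)P₃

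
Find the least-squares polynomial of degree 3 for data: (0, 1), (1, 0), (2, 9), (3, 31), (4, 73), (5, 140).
19/21 + (-29/9)x + (37/21)x² + (8/9)x³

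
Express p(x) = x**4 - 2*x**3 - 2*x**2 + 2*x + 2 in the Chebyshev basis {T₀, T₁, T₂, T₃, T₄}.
(11/8)T₀ + (1/2)T₁ + (-1/2)T₂ + (-1/2)T₃ + (1/8)T₄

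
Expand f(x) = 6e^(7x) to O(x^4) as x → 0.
6 + 42*x + 147*x**2 + 343*x**3 + O(x**4)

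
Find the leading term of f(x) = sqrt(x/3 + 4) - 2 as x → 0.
x/12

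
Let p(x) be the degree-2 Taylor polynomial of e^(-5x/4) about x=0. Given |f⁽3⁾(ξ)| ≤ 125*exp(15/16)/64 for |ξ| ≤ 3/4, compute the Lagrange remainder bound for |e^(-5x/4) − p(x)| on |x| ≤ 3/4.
1125*exp(15/16)/8192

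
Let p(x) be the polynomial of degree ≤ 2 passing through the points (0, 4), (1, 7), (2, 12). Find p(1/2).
21/4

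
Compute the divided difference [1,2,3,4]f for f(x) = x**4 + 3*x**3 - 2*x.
13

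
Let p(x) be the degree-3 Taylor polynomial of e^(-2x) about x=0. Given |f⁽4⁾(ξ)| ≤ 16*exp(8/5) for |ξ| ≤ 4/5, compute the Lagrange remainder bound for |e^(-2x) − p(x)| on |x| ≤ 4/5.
512*exp(8/5)/1875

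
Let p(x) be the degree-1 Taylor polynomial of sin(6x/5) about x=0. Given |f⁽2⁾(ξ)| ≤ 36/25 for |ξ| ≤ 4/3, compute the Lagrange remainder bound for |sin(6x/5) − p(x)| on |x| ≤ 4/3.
32/25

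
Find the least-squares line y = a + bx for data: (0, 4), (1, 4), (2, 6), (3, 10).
a = 3, b = 2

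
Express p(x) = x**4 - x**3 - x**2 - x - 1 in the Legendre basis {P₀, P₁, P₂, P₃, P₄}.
(-17/15)P₀ + (-8/5)P₁ + (-2/21)P₂ + (-2/5)P₃ + (8/35)P₄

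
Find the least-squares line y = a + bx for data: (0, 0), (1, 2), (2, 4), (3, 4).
a = 2/5, b = 7/5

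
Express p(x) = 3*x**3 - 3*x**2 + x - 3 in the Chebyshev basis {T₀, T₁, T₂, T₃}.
(-9/2)T₀ + (13/4)T₁ + (-3/2)T₂ + (3/4)T₃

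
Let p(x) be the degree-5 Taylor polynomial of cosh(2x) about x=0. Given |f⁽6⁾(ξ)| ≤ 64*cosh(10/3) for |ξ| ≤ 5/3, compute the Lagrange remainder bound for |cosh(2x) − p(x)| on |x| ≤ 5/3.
12500*cosh(10/3)/6561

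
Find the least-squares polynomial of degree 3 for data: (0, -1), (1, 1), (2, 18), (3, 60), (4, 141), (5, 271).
-65/63 + (-397/378)x + (23/18)x² + (53/27)x³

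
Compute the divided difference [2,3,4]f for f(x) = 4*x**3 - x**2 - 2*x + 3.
35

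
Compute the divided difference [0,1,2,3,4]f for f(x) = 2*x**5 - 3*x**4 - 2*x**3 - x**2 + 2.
17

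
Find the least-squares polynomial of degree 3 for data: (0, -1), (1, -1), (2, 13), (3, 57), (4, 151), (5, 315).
-73/63 + (146/189)x + (-205/63)x² + (85/27)x³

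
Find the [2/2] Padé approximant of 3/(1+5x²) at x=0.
3/(5*x**2 + 1)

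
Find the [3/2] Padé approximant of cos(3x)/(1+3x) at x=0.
(63*x**3/4 - 21*x**2/4 - 3*x + 1)/(1 - 39*x**2/4)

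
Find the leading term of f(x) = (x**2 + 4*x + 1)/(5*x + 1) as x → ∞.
x/5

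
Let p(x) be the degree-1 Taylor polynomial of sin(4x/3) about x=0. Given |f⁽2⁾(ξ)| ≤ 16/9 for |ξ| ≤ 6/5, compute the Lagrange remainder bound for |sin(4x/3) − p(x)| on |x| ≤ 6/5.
32/25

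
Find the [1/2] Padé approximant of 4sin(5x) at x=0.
20*x/(25*x**2/6 + 1)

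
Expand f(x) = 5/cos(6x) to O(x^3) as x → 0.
5 + 90*x**2 + O(x**3)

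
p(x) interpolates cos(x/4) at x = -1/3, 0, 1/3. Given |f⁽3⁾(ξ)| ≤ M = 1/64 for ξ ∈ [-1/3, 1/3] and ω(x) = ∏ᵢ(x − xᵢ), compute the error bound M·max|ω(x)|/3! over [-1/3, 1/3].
sqrt(3)/46656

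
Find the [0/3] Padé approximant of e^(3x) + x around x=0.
1/(-65*x**3/2 + 23*x**2/2 - 4*x + 1)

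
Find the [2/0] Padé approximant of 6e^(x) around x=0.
3*x**2 + 6*x + 6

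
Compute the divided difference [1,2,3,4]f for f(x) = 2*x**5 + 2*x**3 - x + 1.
132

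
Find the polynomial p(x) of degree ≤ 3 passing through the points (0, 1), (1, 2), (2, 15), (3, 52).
2*x**3 - x + 1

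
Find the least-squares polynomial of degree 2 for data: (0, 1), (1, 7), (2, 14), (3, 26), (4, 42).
48/35 + (207/70)x + (25/14)x²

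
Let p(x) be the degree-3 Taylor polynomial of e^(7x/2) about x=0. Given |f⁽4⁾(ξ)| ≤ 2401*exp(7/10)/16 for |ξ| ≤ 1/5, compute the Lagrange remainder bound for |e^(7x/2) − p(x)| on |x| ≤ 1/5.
2401*exp(7/10)/240000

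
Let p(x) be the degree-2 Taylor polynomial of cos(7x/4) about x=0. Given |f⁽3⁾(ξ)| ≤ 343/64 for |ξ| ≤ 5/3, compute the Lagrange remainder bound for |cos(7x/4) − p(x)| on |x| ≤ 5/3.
42875/10368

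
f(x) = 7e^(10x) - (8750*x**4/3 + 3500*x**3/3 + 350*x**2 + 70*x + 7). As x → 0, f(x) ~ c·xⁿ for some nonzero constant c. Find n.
5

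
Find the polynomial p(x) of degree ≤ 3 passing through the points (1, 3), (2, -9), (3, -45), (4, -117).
-2*x**3 + 2*x + 3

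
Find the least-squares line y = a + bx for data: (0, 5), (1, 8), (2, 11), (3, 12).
a = 27/5, b = 12/5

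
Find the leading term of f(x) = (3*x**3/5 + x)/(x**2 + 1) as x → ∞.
3*x/5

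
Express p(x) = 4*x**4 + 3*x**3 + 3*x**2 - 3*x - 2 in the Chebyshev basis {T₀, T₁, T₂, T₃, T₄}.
T₀ + (-3/4)T₁ + (7/2)T₂ + (3/4)T₃ + (1/2)T₄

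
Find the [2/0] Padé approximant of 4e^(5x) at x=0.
50*x**2 + 20*x + 4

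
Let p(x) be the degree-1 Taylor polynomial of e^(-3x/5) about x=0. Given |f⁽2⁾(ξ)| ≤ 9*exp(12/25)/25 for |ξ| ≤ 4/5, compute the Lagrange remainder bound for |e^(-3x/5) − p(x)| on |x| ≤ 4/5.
72*exp(12/25)/625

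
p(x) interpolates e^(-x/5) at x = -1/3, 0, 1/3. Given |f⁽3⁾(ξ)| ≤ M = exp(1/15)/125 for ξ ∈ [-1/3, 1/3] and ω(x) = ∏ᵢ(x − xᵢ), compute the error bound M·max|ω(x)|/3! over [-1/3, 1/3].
sqrt(3)*exp(1/15)/91125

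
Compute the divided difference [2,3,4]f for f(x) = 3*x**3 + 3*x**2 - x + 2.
30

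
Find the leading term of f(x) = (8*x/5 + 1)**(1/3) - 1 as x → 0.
8*x/15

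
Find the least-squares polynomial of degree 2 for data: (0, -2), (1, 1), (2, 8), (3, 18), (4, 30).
-11/5 + (21/10)x + (3/2)x²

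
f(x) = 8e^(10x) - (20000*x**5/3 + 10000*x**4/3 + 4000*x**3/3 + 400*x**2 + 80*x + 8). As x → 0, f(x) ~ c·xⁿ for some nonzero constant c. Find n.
6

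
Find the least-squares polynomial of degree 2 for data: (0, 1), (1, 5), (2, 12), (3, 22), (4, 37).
41/35 + (123/70)x + (25/14)x²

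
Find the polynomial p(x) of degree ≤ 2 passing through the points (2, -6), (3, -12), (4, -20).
-x**2 - x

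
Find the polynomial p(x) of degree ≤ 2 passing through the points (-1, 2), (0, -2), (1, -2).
2*x**2 - 2*x - 2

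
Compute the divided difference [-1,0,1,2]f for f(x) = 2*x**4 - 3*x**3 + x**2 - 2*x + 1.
1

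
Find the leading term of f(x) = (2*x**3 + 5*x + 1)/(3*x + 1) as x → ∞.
2*x**2/3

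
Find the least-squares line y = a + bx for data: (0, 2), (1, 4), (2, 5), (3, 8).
a = 19/10, b = 19/10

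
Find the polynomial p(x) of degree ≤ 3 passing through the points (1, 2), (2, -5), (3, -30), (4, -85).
-2*x**3 + 3*x**2 - 2*x + 3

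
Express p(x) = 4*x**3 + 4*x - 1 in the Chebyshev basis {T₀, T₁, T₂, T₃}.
-T₀ + (7)T₁ + T₃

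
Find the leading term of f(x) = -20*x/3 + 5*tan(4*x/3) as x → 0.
320*x**3/81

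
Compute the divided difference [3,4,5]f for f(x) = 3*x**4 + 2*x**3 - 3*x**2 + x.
312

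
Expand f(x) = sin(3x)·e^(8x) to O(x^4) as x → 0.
3*x + 24*x**2 + 183*x**3/2 + O(x**4)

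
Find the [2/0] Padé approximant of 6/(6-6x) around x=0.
x**2 + x + 1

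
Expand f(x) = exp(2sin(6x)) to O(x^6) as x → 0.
1 + 12*x + 72*x**2 + 216*x**3 - 14904*x**5/5 + O(x**6)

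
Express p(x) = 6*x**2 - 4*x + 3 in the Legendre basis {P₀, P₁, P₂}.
(5)P₀ + (-4)P₁ + (4)P₂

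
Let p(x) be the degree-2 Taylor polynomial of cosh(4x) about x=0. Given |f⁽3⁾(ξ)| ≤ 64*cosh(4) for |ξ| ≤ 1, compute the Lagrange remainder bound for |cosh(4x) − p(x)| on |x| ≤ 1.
32*cosh(4)/3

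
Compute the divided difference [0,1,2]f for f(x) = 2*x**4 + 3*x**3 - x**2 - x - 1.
22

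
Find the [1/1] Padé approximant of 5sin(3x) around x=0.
15*x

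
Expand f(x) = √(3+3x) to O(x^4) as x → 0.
sqrt(3) + sqrt(3)*x/2 - sqrt(3)*x**2/8 + sqrt(3)*x**3/16 + O(x**4)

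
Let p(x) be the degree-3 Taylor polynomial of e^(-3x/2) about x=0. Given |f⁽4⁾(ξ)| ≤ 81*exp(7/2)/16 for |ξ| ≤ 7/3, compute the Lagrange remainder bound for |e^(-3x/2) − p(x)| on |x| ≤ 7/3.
2401*exp(7/2)/384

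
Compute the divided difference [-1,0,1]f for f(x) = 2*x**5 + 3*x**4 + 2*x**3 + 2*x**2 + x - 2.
5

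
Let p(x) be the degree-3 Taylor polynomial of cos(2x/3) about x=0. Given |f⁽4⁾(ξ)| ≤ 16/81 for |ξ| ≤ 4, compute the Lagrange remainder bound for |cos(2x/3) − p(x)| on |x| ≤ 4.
512/243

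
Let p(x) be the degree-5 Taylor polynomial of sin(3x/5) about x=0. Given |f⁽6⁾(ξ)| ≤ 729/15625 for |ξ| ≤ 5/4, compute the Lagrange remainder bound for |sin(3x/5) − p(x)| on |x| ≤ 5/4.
81/327680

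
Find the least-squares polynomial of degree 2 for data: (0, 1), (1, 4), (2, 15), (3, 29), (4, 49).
24/35 + (107/70)x + (37/14)x²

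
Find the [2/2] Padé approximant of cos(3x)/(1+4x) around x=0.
(-441*x**2/92 + 6*x/23 + 1)/(3*x**2/4 + 98*x/23 + 1)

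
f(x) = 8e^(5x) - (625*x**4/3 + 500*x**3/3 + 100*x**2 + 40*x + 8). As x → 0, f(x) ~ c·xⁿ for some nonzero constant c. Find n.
5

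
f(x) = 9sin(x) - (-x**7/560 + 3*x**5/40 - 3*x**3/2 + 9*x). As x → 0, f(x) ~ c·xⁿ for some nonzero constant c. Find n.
9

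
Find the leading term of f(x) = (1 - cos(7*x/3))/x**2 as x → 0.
49/18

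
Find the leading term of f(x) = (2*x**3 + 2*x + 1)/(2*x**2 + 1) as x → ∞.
x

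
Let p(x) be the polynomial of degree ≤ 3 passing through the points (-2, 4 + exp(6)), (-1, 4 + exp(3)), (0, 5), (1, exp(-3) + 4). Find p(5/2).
5*(-7*exp(9) - 25*exp(3) + 21 + 27*exp(6))*exp(-3)/16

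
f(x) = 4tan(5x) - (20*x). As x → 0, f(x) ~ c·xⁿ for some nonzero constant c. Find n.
3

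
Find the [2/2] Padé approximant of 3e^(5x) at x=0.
(25*x**2/4 + 15*x/2 + 3)/(25*x**2/12 - 5*x/2 + 1)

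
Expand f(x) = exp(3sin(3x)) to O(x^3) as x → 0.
1 + 9*x + 81*x**2/2 + O(x**3)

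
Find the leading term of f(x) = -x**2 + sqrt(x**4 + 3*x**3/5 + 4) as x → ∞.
3*x/10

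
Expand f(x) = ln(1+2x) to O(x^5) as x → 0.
2*x - 2*x**2 + 8*x**3/3 - 4*x**4 + O(x**5)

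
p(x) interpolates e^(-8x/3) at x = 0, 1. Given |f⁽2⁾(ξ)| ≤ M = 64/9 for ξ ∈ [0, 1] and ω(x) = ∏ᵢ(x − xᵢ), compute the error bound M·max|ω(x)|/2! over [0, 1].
8/9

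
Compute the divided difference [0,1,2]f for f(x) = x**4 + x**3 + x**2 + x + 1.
11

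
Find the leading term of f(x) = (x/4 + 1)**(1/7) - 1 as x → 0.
x/28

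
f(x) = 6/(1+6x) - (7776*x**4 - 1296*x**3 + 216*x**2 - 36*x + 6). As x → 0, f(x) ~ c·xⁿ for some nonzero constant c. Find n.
5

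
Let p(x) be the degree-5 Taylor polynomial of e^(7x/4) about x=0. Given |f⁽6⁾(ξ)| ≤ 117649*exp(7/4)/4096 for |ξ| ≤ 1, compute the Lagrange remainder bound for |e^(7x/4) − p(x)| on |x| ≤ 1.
117649*exp(7/4)/2949120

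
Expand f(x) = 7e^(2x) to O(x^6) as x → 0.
7 + 14*x + 14*x**2 + 28*x**3/3 + 14*x**4/3 + 28*x**5/15 + O(x**6)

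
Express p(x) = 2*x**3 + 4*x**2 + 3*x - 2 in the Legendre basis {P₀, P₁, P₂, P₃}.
(-2/3)P₀ + (21/5)P₁ + (8/3)P₂ + (4/5)P₃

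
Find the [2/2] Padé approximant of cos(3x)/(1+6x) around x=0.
(-129*x**2/28 + x/7 + 1)/(3*x**2/4 + 43*x/7 + 1)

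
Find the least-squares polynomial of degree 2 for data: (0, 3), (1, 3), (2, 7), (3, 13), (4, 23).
103/35 + (-9/7)x + (11/7)x²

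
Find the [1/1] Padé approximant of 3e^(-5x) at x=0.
(3 - 15*x/2)/(5*x/2 + 1)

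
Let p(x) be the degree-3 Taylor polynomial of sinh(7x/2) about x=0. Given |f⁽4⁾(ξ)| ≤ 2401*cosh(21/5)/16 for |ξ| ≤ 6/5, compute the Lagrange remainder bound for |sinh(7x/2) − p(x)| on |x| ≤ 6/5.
64827*cosh(21/5)/5000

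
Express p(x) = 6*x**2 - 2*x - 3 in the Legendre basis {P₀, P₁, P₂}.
-P₀ + (-2)P₁ + (4)P₂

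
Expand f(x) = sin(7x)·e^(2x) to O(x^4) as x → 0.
7*x + 14*x**2 - 259*x**3/6 + O(x**4)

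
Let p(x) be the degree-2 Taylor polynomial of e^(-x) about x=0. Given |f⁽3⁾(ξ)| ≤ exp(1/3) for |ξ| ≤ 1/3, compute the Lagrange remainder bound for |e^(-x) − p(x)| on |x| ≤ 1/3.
exp(1/3)/162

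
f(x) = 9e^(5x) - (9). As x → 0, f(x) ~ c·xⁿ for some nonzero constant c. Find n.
1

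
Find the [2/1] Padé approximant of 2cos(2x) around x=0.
2 - 4*x**2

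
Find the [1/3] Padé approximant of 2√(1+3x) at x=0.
(21*x/4 + 2)/(27*x**3/64 - 9*x**2/16 + 9*x/8 + 1)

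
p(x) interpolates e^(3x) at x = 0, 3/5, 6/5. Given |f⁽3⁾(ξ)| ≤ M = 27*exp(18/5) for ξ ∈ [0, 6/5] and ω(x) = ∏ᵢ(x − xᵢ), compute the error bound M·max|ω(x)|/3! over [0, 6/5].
27*sqrt(3)*exp(18/5)/125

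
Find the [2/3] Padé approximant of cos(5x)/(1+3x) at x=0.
(1 - 125*x**2/12)/(25*x**3/4 + 25*x**2/12 + 3*x + 1)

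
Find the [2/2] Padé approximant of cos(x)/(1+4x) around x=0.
(-187*x**2/372 + 2*x/93 + 1)/(x**2/12 + 374*x/93 + 1)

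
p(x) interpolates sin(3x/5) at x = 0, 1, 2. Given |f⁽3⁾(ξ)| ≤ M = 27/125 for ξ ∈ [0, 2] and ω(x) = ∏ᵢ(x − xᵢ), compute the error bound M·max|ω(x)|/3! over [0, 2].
sqrt(3)/125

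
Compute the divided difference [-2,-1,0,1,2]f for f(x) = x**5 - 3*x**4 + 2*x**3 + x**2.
-3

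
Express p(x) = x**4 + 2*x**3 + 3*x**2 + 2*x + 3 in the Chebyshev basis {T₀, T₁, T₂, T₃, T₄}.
(39/8)T₀ + (7/2)T₁ + (2)T₂ + (1/2)T₃ + (1/8)T₄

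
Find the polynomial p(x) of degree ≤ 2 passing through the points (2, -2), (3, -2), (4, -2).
-2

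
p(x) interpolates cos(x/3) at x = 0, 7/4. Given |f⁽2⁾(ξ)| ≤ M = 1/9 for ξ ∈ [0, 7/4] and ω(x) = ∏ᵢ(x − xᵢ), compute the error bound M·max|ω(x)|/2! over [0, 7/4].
49/1152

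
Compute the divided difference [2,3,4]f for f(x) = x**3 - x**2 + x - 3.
8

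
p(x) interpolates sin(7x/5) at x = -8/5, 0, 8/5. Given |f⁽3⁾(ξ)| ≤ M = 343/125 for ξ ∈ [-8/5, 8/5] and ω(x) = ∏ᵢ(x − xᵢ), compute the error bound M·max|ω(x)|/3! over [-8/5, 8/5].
175616*sqrt(3)/421875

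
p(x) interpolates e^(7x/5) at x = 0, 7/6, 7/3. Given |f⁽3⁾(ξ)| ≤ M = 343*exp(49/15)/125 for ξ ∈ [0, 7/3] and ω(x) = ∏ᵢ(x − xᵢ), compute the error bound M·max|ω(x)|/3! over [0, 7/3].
117649*sqrt(3)*exp(49/15)/729000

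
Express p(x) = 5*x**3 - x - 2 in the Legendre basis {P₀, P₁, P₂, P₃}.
(-2)P₀ + (2)P₁ + (2)P₃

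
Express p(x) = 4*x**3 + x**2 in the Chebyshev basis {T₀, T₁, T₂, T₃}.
(1/2)T₀ + (3)T₁ + (1/2)T₂ + T₃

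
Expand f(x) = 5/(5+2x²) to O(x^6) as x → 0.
1 - 2*x**2/5 + 4*x**4/25 + O(x**6)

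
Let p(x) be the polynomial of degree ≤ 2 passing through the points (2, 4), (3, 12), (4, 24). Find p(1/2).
-1/2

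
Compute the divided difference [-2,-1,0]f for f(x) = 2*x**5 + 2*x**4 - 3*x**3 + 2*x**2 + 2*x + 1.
-5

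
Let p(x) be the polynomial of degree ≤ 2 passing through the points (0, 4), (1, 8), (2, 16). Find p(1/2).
11/2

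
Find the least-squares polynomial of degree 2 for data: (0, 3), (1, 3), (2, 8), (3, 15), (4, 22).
87/35 + (3/7)x + (8/7)x²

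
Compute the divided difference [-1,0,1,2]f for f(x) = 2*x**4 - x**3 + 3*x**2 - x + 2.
3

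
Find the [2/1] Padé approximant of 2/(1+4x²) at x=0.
2 - 8*x**2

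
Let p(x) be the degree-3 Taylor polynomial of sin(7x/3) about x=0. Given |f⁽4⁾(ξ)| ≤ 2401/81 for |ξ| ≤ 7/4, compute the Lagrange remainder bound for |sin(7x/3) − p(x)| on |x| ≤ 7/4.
5764801/497664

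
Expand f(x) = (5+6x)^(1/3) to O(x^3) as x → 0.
5**(1/3) + 2*5**(1/3)*x/5 - 4*5**(1/3)*x**2/25 + O(x**3)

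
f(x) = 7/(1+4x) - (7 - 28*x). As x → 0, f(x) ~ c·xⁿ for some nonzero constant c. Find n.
2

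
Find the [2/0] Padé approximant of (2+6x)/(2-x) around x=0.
7*x**2/4 + 7*x/2 + 1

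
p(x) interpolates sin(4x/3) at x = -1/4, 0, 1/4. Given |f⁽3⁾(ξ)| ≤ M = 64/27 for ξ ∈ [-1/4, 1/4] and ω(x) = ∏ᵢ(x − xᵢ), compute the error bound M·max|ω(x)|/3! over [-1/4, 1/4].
sqrt(3)/729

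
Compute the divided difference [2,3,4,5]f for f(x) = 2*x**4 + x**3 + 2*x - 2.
29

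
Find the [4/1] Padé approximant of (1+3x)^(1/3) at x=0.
(x**4/3 - 8*x**3/15 + 6*x**2/5 + 16*x/5 + 1)/(11*x/5 + 1)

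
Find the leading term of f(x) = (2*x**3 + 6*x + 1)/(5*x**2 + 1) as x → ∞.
2*x/5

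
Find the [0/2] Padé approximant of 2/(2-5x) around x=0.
1/(1 - 5*x/2)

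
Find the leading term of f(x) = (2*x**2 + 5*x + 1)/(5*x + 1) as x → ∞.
2*x/5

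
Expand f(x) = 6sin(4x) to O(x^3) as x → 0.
24*x + O(x**3)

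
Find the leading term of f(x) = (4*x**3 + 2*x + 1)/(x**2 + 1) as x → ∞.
4*x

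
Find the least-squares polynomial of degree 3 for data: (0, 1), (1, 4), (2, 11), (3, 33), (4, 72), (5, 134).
155/126 + (379/756)x + (34/63)x² + (101/108)x³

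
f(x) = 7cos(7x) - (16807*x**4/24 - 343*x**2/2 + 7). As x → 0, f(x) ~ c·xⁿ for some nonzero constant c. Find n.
6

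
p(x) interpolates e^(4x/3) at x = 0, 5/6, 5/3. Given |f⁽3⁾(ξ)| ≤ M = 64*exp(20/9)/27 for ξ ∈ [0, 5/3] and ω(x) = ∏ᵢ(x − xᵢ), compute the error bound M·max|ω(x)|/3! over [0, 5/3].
1000*sqrt(3)*exp(20/9)/19683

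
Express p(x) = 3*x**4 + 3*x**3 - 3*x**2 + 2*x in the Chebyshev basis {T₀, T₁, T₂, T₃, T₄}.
(-3/8)T₀ + (17/4)T₁ + (3/4)T₃ + (3/8)T₄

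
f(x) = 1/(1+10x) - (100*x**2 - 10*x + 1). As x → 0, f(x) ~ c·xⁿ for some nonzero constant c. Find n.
3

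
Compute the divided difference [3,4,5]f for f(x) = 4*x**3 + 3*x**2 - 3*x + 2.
51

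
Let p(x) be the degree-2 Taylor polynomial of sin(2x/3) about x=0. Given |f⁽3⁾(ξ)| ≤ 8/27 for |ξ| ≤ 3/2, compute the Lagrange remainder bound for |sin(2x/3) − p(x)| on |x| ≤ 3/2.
1/6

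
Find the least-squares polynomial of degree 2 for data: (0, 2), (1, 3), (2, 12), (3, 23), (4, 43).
67/35 + (-43/35)x + (20/7)x²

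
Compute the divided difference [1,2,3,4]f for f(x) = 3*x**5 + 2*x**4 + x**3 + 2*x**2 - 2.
216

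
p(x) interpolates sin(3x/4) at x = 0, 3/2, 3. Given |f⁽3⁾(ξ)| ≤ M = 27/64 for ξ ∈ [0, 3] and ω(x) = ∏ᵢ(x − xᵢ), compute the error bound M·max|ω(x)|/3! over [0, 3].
27*sqrt(3)/512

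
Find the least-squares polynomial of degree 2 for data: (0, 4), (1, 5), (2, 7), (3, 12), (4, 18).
142/35 + (-3/14)x + (13/14)x²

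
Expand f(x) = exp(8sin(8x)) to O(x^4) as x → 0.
1 + 64*x + 2048*x**2 + 43008*x**3 + O(x**4)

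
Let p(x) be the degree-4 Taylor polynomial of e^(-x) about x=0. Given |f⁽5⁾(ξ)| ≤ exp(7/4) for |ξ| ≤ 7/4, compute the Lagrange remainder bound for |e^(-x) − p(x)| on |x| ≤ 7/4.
16807*exp(7/4)/122880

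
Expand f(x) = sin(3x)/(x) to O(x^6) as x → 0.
3 - 9*x**2/2 + 81*x**4/40 + O(x**6)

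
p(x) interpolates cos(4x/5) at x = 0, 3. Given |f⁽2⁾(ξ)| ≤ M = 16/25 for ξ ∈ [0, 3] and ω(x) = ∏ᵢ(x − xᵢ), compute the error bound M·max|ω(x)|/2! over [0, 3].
18/25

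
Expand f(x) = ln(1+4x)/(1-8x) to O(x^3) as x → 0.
4*x + 24*x**2 + O(x**3)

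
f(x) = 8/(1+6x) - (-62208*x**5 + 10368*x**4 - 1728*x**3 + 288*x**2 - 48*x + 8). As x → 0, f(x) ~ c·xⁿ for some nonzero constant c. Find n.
6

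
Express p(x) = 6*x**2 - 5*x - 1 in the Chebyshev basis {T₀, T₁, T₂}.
(2)T₀ + (-5)T₁ + (3)T₂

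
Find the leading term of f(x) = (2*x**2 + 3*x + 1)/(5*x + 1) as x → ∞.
2*x/5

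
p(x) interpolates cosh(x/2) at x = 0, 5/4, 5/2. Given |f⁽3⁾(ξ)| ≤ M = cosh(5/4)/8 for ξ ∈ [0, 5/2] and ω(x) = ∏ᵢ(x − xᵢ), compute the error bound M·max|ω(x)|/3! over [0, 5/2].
125*sqrt(3)*cosh(5/4)/13824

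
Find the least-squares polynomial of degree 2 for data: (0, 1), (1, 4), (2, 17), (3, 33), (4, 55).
16/35 + (139/70)x + (41/14)x²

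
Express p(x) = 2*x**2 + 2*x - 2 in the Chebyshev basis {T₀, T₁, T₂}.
-T₀ + (2)T₁ + T₂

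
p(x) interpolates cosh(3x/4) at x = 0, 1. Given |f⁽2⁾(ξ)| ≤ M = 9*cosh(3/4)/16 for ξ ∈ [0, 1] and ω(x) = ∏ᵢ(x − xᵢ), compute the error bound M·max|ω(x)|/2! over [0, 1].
9*cosh(3/4)/128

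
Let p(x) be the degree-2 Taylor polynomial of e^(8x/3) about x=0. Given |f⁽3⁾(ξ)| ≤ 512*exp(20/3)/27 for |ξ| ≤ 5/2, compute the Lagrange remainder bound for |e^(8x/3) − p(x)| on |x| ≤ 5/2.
4000*exp(20/3)/81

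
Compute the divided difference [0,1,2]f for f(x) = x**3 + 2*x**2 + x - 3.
5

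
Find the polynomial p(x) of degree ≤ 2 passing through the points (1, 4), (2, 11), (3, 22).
2*x**2 + x + 1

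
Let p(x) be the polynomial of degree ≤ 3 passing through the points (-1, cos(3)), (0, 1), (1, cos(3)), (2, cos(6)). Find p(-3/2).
7*cos(3)/2 - 35/16 - 5*cos(6)/16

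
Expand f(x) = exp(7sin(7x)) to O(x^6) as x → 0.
1 + 49*x + 2401*x**2/2 + 19208*x**3 + 1764735*x**4/8 + 28118111*x**5/15 + O(x**6)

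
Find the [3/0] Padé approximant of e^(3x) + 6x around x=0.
9*x**3/2 + 9*x**2/2 + 9*x + 1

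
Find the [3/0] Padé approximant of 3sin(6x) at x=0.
-108*x**3 + 18*x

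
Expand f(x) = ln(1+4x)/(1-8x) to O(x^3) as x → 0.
4*x + 24*x**2 + O(x**3)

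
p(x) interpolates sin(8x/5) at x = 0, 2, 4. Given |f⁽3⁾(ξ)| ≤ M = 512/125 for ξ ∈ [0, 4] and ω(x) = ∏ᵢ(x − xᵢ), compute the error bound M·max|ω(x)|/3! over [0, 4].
4096*sqrt(3)/3375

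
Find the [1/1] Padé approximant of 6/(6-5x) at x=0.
1/(1 - 5*x/6)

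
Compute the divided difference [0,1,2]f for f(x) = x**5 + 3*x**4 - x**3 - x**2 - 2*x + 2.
32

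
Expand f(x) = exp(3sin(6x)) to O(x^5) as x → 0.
1 + 18*x + 162*x**2 + 864*x**3 + 2430*x**4 + O(x**5)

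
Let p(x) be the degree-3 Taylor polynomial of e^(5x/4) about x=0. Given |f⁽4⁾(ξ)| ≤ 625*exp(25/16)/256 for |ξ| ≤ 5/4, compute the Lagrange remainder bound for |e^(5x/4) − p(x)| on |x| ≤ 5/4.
390625*exp(25/16)/1572864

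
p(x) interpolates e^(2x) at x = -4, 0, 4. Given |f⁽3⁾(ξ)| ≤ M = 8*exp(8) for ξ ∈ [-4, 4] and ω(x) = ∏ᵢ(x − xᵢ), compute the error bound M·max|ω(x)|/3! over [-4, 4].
512*sqrt(3)*exp(8)/27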